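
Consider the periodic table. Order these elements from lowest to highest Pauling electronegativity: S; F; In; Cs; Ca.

Cs, Ca, In, S, F

F is in period 2, group 17; S is in period 3, group 16; Ca is in period 4, group 2; In is in period 5, group 13; Cs is in period 6, group 1.
Atoms toward the upper right of the periodic table pull bonding electrons most strongly.
Neither a single period nor a single group — weigh both effects.
Ca > Cs: relative to Cs, both the across-period and down-group shifts push Ca's electronegativity up.
In > Ca: the two effects oppose for this pair; the across-period effect wins (1.78 vs 1.00).
S > In: both effects reinforce here, so S is clearly the higher of the two.
F > S: both effects reinforce here, so F is clearly the higher of the two.
Approximate values (Pauling): F 3.98, S 2.58, Ca 1.00, In 1.78, Cs 0.79.
So from lowest to highest: Cs < Ca < In < S < F.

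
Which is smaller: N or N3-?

N

Forming N3- adds 3 electrons to N. More electron–electron repulsion in the same shell, with unchanged nuclear charge, lets the cloud expand.
An anion is larger than its parent atom: N3- > N.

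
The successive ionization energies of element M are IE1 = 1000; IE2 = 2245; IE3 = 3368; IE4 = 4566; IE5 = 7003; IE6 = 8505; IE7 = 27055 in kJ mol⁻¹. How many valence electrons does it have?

Look for the largest jump between consecutive ionization energies: IE7/IE6 ≈ 3.2, far larger than any earlier ratio.
That jump marks the point where a core electron is being removed. So the atom has 6 valence electrons.

6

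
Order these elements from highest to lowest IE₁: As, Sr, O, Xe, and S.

O is in period 2, group 16; S is in period 3, group 16; As is in period 4, group 15; Sr is in period 5, group 2; Xe is in period 5, group 18.
First ionization energy rises across a period (greater Z_eff holds electrons more tightly) and falls down a group (valence electrons are farther from the nucleus).
These span different periods and groups, so the two trends combine.
As > Sr: both effects reinforce here, so As is clearly the higher of the two.
S > As: relative to As, both the across-period and down-group shifts push S's first ionization energy up.
Xe > S: period and group pull opposite ways; the across-period shift dominates (1170 vs 1000 kJ/mol).
O > Xe: the two effects oppose for this pair; the down-group effect wins (1314 vs 1170 kJ/mol).
Tabulated first ionization energy (kJ/mol): O 1314, S 1000, As 947, Sr 550, Xe 1170.
So from highest to lowest: O > Xe > S > As > Sr.

O > Xe > S > As > Sr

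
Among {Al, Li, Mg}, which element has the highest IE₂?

Li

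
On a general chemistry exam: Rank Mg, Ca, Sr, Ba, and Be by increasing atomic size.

Be < Mg < Ca < Sr < Ba

Radius decreases left→right (rising Z_eff, same n) and increases top→bottom (higher n).
All are in group 2, so atomic radius increases down the group.
So from smallest to largest: Be < Mg < Ca < Sr < Ba.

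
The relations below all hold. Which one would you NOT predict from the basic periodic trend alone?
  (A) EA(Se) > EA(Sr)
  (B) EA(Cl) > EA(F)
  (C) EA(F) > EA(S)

(B)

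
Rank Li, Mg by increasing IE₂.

Mg < Li

The second ionization energy removes an electron from the +1 ion. For each element: Li⁺ is the bare [He] core; Mg⁺ still has 1 valence electron.
Breaking into a closed-shell core is much more expensive than removing a leftover valence electron — Li has the largest IE_2 here.
Approximate IE_2 values (kJ/mol): Li 7298, Mg 1451.
Putting it together, IE_2: Mg < Li.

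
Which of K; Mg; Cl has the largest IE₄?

The fourth ionization energy removes an electron from the +3 ion. For each element: K³⁺ is already 2 electrons into the core; Mg³⁺ is already 1 electron into the core; Cl³⁺ still has 4 valence electrons.
Core electrons are held far more tightly than valence electrons, so K and Mg top the IE_4 order.
Tabulated IE_4 (kJ/mol): K 5877, Mg 10543, Cl 5159.
Overall IE_4 order: Cl < K < Mg.

Mg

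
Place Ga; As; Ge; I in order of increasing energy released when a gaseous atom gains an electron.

Ga < As < Ge < I

Electron affinity generally becomes more exothermic across a period toward the halogens and less exothermic down a group.
Here both period and group differ, so the two effects have to be weighed against each other.
As > Ga: As lies to the right of Ga in period 4, so the across-period effect alone puts As higher.
Ge > As: this pair runs against the simple trend — see the exception note.
I > Ge: period and group pull opposite ways; the across-period shift dominates (295 vs 119 kJ/mol).
Note the exception: Ge has a higher electron affinity than As, contrary to the simple trend — adding an electron to As's half-filled 4p³ is unfavourable, so Ge (4p²) has the more exothermic EA.
Approximate values (kJ/mol): Ga 29, Ge 119, As 78, I 295.
So from lowest to highest: Ga < As < Ge < I.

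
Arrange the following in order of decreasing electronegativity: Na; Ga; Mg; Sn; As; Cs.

Na is in period 3, group 1; Mg is in period 3, group 2; Ga is in period 4, group 13; As is in period 4, group 15; Sn is in period 5, group 14; Cs is in period 6, group 1.
EN rises left→right (higher Z_eff, smaller atoms) and falls top→bottom (larger, more shielded atoms).
Neither a single period nor a single group — weigh both effects.
Na > Cs: Na sits above Cs in group 1, so the down-group effect alone puts Na higher.
Mg > Na: both are in period 3; the period trend gives Mg the larger value.
Ga > Mg: period and group pull opposite ways; the across-period shift dominates (1.81 vs 1.31).
Sn > Ga: the two effects oppose for this pair; the across-period effect wins (1.96 vs 1.81).
As > Sn: both effects reinforce here, so As is clearly the higher of the two.
Approximate values (Pauling): Na 0.93, Mg 1.31, Ga 1.81, As 2.18, Sn 1.96, Cs 0.79.
So from highest to lowest: As > Sn > Ga > Mg > Na > Cs.

As, Sn, Ga, Mg, Na, Cs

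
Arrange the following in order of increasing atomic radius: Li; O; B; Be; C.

Li is in period 2, group 1; Be is in period 2, group 2; B is in period 2, group 13; C is in period 2, group 14; O is in period 2, group 16.
Atomic radius shrinks across a period as nuclear charge pulls the same shell inward, and grows down a group as new shells are added.
All lie in period 2, so atomic radius increases right to left.
So from smallest to largest: O < C < B < Be < Li.

O < C < B < Be < Li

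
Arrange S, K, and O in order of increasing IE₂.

S < K < O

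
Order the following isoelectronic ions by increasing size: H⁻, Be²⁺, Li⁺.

Be²⁺ < Li⁺ < H⁻

All of these have 2 electrons, so size is governed by nuclear charge alone: the more protons, the stronger the pull on the same electron cloud, and the smaller the ion.
Nuclear charges: Be²⁺ (Z=4), Li⁺ (Z=3), H⁻ (Z=1).
Smallest to largest: Be²⁺ < Li⁺ < H⁻.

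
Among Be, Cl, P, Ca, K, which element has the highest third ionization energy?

Be

After 2 electrons have been removed, what remains? Be²⁺ is the bare [He] core; Cl²⁺ still has 5 valence electrons; P²⁺ still has 3 valence electrons; Ca²⁺ is the bare [Ar] core; K²⁺ is already 1 electron into the core.
Breaking into a closed-shell core is much more expensive than removing a leftover valence electron — K, Ca and Be have the largest IE_3 here.
Valence configurations: Cl²⁺ [Ne]3s²3p³, P²⁺ [Ne]3s²3p¹.
Tabulated IE_3 (kJ/mol): Be 14849, Cl 3822, P 2914, Ca 4912, K 4420.
Hence IE_3: P < Cl < K < Ca < Be.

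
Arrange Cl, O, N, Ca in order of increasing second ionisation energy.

Ca < Cl < N < O

After 1 electron has been removed, what remains? Cl⁺ still has 6 valence electrons; O⁺ still has 5 valence electrons; N⁺ still has 4 valence electrons; Ca⁺ still has 1 valence electron.
All are still removing valence electrons, so compare the +1 ions as you would atoms: IE_2 generally rises across a period (higher Z_eff) and falls down a group (larger shell), subject to the usual subshell exceptions.
Valence configurations: Cl⁺ [Ne]3s²3p⁴, O⁺ [He]2s²2p³, N⁺ [He]2s²2p², Ca⁺ [Ar]4s¹.
Tabulated IE_2 (kJ/mol): Cl 2298, O 3388, N 2856, Ca 1145.
So the second ionization energies run Ca < Cl < N < O.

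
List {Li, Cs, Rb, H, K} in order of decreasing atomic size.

Moving right in a period, electrons are added to the same shell under a stronger nuclear pull, so atoms get smaller; moving down, a new shell is opened and atoms get larger.
All are in group 1, so atomic radius increases down the group.
So from largest to smallest: Cs > Rb > K > Li > H.

Cs > Rb > K > Li > H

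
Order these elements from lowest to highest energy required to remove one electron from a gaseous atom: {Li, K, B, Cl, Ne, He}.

He is in period 1, group 18; Li is in period 2, group 1; B is in period 2, group 13; Ne is in period 2, group 18; Cl is in period 3, group 17; K is in period 4, group 1.
First ionization energy rises across a period (greater Z_eff holds electrons more tightly) and falls down a group (valence electrons are farther from the nucleus).
These span different periods and groups, so the two trends combine.
Li > K: Li sits above K in group 1, so the down-group effect alone puts Li higher.
B > Li: both are in period 2; the period trend gives B the larger value.
Cl > B: period and group pull opposite ways; the across-period shift dominates (1251 vs 801 kJ/mol).
Ne > Cl: relative to Cl, both the across-period and down-group shifts push Ne's first ionization energy up.
He > Ne: they share group 18; the group trend gives He the larger value.
For reference (kJ/mol): He 2372, Li 520, B 801, Ne 2081, Cl 1251, K 419.
So from lowest to highest: K < Li < B < Cl < Ne < He.

K, Li, B, Cl, Ne, He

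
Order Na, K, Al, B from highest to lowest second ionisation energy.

Na, K, B, Al

After 1 electron has been removed, what remains? Na⁺ is the bare [Ne] core; K⁺ is the bare [Ar] core; Al⁺ still has 2 valence electrons; B⁺ still has 2 valence electrons.
Core electrons are held far more tightly than valence electrons, so K and Na top the IE_2 order.
Valence configurations: Al⁺ [Ne]3s², B⁺ [He]2s².
Approximate IE_2 values (kJ/mol): Na 4562, K 3052, Al 1817, B 2427.
Hence IE_2: Al < B < K < Na.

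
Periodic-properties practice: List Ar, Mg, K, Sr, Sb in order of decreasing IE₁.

Ar, Sb, Mg, Sr, K

Across a period the outer electron is held more tightly (higher IE₁); down a group it sits in a higher shell, more shielded, and comes off more easily.
Here both period and group differ, so the two effects have to be weighed against each other.
Sr > K: period and group pull opposite ways; the across-period shift dominates (550 vs 419 kJ/mol).
Mg > Sr: they share group 2; the group trend gives Mg the larger value.
Sb > Mg: period and group pull opposite ways; the across-period shift dominates (831 vs 738 kJ/mol).
Ar > Sb: relative to Sb, both the across-period and down-group shifts push Ar's first ionization energy up.
For reference (kJ/mol): Mg 738, Ar 1521, K 419, Sr 550, Sb 831.
So from highest to lowest: Ar > Sb > Mg > Sr > K.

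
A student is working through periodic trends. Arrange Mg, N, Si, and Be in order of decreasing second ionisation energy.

The second ionization energy removes an electron from the +1 ion. For each element: Mg⁺ still has 1 valence electron; N⁺ still has 4 valence electrons; Si⁺ still has 3 valence electrons; Be⁺ still has 1 valence electron.
All are still removing valence electrons, so compare the +1 ions as you would atoms: IE_2 generally rises across a period (higher Z_eff) and falls down a group (larger shell), subject to the usual subshell exceptions.
Valence configurations: Mg⁺ [Ne]3s¹, N⁺ [He]2s²2p², Si⁺ [Ne]3s²3p¹, Be⁺ [He]2s¹.
Approximate IE_2 values (kJ/mol): Mg 1451, N 2856, Si 1577, Be 1757.
So the second ionization energies run Mg < Si < Be < N.

N, Be, Si, Mg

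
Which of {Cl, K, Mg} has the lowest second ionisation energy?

Consider each +1 ion: Cl⁺ still has 6 valence electrons; K⁺ is the bare [Ar] core; Mg⁺ still has 1 valence electron.
Core electrons are held far more tightly than valence electrons, so K tops the IE_2 order.
Valence configurations: Cl⁺ [Ne]3s²3p⁴, Mg⁺ [Ne]3s¹.
The numbers (kJ/mol): Cl 2298, K 3052, Mg 1451.
Overall IE_2 order: Mg < Cl < K.

Mg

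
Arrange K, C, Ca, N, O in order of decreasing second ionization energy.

O, K, N, C, Ca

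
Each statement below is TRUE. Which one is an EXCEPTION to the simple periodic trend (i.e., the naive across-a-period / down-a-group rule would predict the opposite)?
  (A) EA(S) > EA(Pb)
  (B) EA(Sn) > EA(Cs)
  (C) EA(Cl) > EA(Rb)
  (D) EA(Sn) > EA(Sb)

(D)

The general trend: electron affinity increases across a period and decreases down a group.
(A) S (period 3, group 16) vs Pb (period 6, group 14): the stated order agrees with the simple trend.
(B) Sn (period 5, group 14) vs Cs (period 6, group 1): the stated order agrees with the simple trend.
(C) Cl (period 3, group 17) vs Rb (period 5, group 1): the stated order agrees with the simple trend.
(D) Sn (period 5, group 14) vs Sb (period 5, group 15): the stated order contradicts the simple trend.
The exception is (D): adding an electron to Sb's half-filled 5p³ is unfavourable, so Sn has the more exothermic EA.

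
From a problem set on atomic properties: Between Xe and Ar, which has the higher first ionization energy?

Ar is in period 3, group 18; Xe is in period 5, group 18.
Removing the outermost electron gets harder across a period and easier down a group.
All are in group 18, so first ionization energy increases up the group.
So Ar has the higher first ionization energy (Ar > Xe).

Ar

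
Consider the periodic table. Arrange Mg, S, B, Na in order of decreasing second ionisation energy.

Na > B > S > Mg

The second ionization energy removes an electron from the +1 ion. For each element: Mg⁺ still has 1 valence electron; S⁺ still has 5 valence electrons; B⁺ still has 2 valence electrons; Na⁺ is the bare [Ne] core.
Core electrons are held far more tightly than valence electrons, so Na tops the IE_2 order.
Valence configurations: Mg⁺ [Ne]3s¹, S⁺ [Ne]3s²3p³, B⁺ [He]2s².
The numbers (kJ/mol): Mg 1451, S 2252, B 2427, Na 4562.
So the second ionization energies run Mg < S < B < Na.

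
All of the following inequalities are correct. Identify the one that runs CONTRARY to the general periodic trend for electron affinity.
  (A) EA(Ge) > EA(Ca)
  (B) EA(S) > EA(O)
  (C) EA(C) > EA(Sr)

The general trend: electron affinity increases across a period and decreases down a group.
(A) Ge (period 4, group 14) vs Ca (period 4, group 2): the stated order agrees with the simple trend.
(B) S (period 3, group 16) vs O (period 2, group 16): the stated order contradicts the simple trend.
(C) C (period 2, group 14) vs Sr (period 5, group 2): the stated order agrees with the simple trend.
The exception is (B): the compact 2p subshell of O repels the added electron more than S's larger 3p does.

(B)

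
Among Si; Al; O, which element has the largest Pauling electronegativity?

O is in period 2, group 16; Al is in period 3, group 13; Si is in period 3, group 14.
Smaller atoms with higher effective nuclear charge are more electronegative.
These span different periods and groups, so the two trends combine.
Si > Al: both are in period 3; the period trend gives Si the larger value.
O > Si: relative to Si, both the across-period and down-group shifts push O's electronegativity up.
Approximate values (Pauling): O 3.44, Al 1.61, Si 1.90.
The largest Pauling electronegativity among these belongs to O.

O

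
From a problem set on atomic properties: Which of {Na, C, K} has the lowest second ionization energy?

After 1 electron has been removed, what remains? Na⁺ is the bare [Ne] core; C⁺ still has 3 valence electrons; K⁺ is the bare [Ar] core.
Core electrons are held far more tightly than valence electrons, so K and Na top the IE_2 order.
The numbers (kJ/mol): Na 4562, C 2353, K 3052.
So the second ionization energies run C < K < Na.

C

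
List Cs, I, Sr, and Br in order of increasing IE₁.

Br is in period 4, group 17; Sr is in period 5, group 2; I is in period 5, group 17; Cs is in period 6, group 1.
IE₁ increases left→right with effective nuclear charge and decreases top→bottom as the valence shell moves farther out.
These span different periods and groups, so the two trends combine.
Sr > Cs: relative to Cs, both the across-period and down-group shifts push Sr's first ionization energy up.
I > Sr: both are in period 5; the period trend gives I the larger value.
Br > I: they share group 17; the group trend gives Br the larger value.
Tabulated first ionization energy (kJ/mol): Br 1140, Sr 550, I 1008, Cs 376.
So from lowest to highest: Cs < Sr < I < Br.

Cs, Sr, I, Br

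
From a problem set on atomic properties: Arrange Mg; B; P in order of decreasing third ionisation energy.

The third ionization energy removes an electron from the +2 ion. For each element: Mg²⁺ is the bare [Ne] core; B²⁺ still has 1 valence electron; P²⁺ still has 3 valence electrons.
Pulling an electron out of a noble-gas core costs far more than removing a remaining valence electron, so Mg sits at the high end of IE_3.
Valence configurations: B²⁺ [He]2s¹, P²⁺ [Ne]3s²3p¹.
The numbers (kJ/mol): Mg 7733, B 3660, P 2914.
So the third ionization energies run P < B < Mg.

Mg > B > P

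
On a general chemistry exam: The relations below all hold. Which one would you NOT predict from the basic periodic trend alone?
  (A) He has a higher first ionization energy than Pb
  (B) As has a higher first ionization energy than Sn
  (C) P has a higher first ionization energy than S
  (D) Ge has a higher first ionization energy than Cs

(C)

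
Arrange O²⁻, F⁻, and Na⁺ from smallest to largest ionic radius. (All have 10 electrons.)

Na⁺, F⁻, O²⁻

All of these have 10 electrons, so size is governed by nuclear charge alone: the more protons, the stronger the pull on the same electron cloud, and the smaller the ion.
Nuclear charges: Na⁺ (Z=11), F⁻ (Z=9), O²⁻ (Z=8).
Smallest to largest: Na⁺ < F⁻ < O²⁻.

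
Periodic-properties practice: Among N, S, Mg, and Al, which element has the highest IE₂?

N

After 1 electron has been removed, what remains? N⁺ still has 4 valence electrons; S⁺ still has 5 valence electrons; Mg⁺ still has 1 valence electron; Al⁺ still has 2 valence electrons.
All are still removing valence electrons, so compare the +1 ions as you would atoms: IE_2 generally rises across a period (higher Z_eff) and falls down a group (larger shell), subject to the usual subshell exceptions.
Valence configurations: N⁺ [He]2s²2p², S⁺ [Ne]3s²3p³, Mg⁺ [Ne]3s¹, Al⁺ [Ne]3s².
Approximate IE_2 values (kJ/mol): N 2856, S 2252, Mg 1451, Al 1817.
So the second ionization energies run Mg < Al < S < N.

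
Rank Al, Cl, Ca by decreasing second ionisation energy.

Cl > Al > Ca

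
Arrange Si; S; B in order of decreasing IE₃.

After 2 electrons have been removed, what remains? Si²⁺ still has 2 valence electrons; S²⁺ still has 4 valence electrons; B²⁺ still has 1 valence electron.
All are still removing valence electrons, so compare the +2 ions as you would atoms: IE_3 generally rises across a period (higher Z_eff) and falls down a group (larger shell), subject to the usual subshell exceptions.
Valence configurations: Si²⁺ [Ne]3s², S²⁺ [Ne]3s²3p², B²⁺ [He]2s¹.
Tabulated IE_3 (kJ/mol): Si 3232, S 3357, B 3660.
Overall IE_3 order: Si < S < B.

B > S > Si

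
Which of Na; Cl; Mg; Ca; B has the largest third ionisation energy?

Mg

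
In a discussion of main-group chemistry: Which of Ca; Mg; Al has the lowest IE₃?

Al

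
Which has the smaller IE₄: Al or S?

Consider each +3 ion: Al³⁺ is the bare [Ne] core; S³⁺ still has 3 valence electrons.
Pulling an electron out of a noble-gas core costs far more than removing a remaining valence electron, so Al sits at the high end of IE_4.
Approximate IE_4 values (kJ/mol): Al 11577, S 4556.
Overall IE_4 order: S < Al.

S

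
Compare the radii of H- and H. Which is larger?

H-

Forming H- adds 1 electron to H. More electron–electron repulsion in the same shell, with unchanged nuclear charge, lets the cloud expand.
An anion is larger than its parent atom: H- > H.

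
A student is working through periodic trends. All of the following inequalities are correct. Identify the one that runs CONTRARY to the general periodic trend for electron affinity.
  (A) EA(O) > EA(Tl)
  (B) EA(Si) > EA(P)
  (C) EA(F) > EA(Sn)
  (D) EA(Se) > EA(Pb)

(B)

The general trend: electron affinity increases across a period and decreases down a group.
(A) O (period 2, group 16) vs Tl (period 6, group 13): the stated order agrees with the simple trend.
(B) Si (period 3, group 14) vs P (period 3, group 15): the stated order contradicts the simple trend.
(C) F (period 2, group 17) vs Sn (period 5, group 14): the stated order agrees with the simple trend.
(D) Se (period 4, group 16) vs Pb (period 6, group 14): the stated order agrees with the simple trend.
The exception is (B): adding an electron to P's half-filled 3p³ is unfavourable, so Si (3p²) has the more exothermic EA.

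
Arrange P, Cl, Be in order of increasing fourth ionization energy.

IE_4 is the cost of taking one more electron from the +3 cation: P³⁺ still has 2 valence electrons; Cl³⁺ still has 4 valence electrons; Be³⁺ is already 1 electron into the core.
Pulling an electron out of a noble-gas core costs far more than removing a remaining valence electron, so Be sits at the high end of IE_4.
Valence configurations: P³⁺ [Ne]3s², Cl³⁺ [Ne]3s²3p².
Tabulated IE_4 (kJ/mol): P 4964, Cl 5159, Be 21007.
So the fourth ionization energies run P < Cl < Be.

P < Cl < Be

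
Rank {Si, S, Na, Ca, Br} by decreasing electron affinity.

Br > S > Si > Na > Ca

Na is in period 3, group 1; Si is in period 3, group 14; S is in period 3, group 16; Ca is in period 4, group 2; Br is in period 4, group 17.
Atoms with high Z_eff and room in the valence shell (especially the halogens) have the most exothermic electron affinities.
These span different periods and groups, so the two trends combine.
Na > Ca: the two effects oppose for this pair; the down-group effect wins (53 vs 2 kJ/mol).
Si > Na: Si lies to the right of Na in period 3, so the across-period effect alone puts Si higher.
S > Si: S lies to the right of Si in period 3, so the across-period effect alone puts S higher.
Br > S: period and group pull opposite ways; the across-period shift dominates (325 vs 200 kJ/mol).
Tabulated electron affinity (kJ/mol): Na 53, Si 134, S 200, Ca 2, Br 325.
So from highest to lowest: Br > S > Si > Na > Ca.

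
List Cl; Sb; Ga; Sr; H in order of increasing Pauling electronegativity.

Sr, Ga, Sb, H, Cl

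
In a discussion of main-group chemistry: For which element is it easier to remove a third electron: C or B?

B

The third ionization energy removes an electron from the +2 ion. For each element: C²⁺ still has 2 valence electrons; B²⁺ still has 1 valence electron.
All are still removing valence electrons, so compare the +2 ions as you would atoms: IE_3 generally rises across a period (higher Z_eff) and falls down a group (larger shell), subject to the usual subshell exceptions.
Valence configurations: C²⁺ [He]2s², B²⁺ [He]2s¹.
The numbers (kJ/mol): C 4620, B 3660.
So the third ionization energies run B < C.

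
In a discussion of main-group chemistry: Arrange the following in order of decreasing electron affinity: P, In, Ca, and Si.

Si is in period 3, group 14; P is in period 3, group 15; Ca is in period 4, group 2; In is in period 5, group 13.
Electron affinity generally becomes more exothermic across a period toward the halogens and less exothermic down a group.
Neither a single period nor a single group — weigh both effects.
In > Ca: the two effects oppose for this pair; the across-period effect wins (29 vs 2 kJ/mol).
P > In: both effects reinforce here, so P is clearly the higher of the two.
Si > P: this pair runs against the simple trend — see the exception note.
Note the exception: Si has a higher electron affinity than P, contrary to the simple trend — adding an electron to P's half-filled 3p³ is unfavourable, so Si (3p²) has the more exothermic EA.
Approximate values (kJ/mol): Si 134, P 72, Ca 2, In 29.
So from highest to lowest: Si > P > In > Ca.

Si > P > In > Ca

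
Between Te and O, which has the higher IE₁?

IE₁ increases left→right with effective nuclear charge and decreases top→bottom as the valence shell moves farther out.
All are in group 16, so first ionization energy increases up the group.
So O has the higher IE₁ (O > Te).

O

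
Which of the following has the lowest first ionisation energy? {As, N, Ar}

N is in period 2, group 15; Ar is in period 3, group 18; As is in period 4, group 15.
Removing the outermost electron gets harder across a period and easier down a group.
Here both period and group differ, so the two effects have to be weighed against each other.
N > As: N sits above As in group 15, so the down-group effect alone puts N higher.
Ar > N: period and group pull opposite ways; the across-period shift dominates (1521 vs 1402 kJ/mol).
Tabulated first ionization energy (kJ/mol): N 1402, Ar 1521, As 947.
The lowest first ionisation energy among these belongs to As.

As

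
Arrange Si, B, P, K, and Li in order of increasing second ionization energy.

Si < P < B < K < Li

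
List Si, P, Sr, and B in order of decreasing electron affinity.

Si > P > B > Sr

Adding an electron releases more energy for atoms nearer the top right (short of the noble gases).
These span different periods and groups, so the two trends combine.
B > Sr: relative to Sr, both the across-period and down-group shifts push B's electron affinity up.
P > B: period and group pull opposite ways; the across-period shift dominates (72 vs 27 kJ/mol).
Si > P: this pair runs against the simple trend — see the exception note.
Note the exception: Si has a higher electron affinity than P, contrary to the simple trend — adding an electron to P's half-filled 3p³ is unfavourable, so Si (3p²) has the more exothermic EA.
For reference (kJ/mol): B 27, Si 134, P 72, Sr 5.
So from highest to lowest: Si > P > B > Sr.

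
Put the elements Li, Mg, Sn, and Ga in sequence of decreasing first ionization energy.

Mg > Sn > Ga > Li

Across a period the outer electron is held more tightly (higher IE₁); down a group it sits in a higher shell, more shielded, and comes off more easily.
A diagonal step moves right (one effect) and down (the opposite effect) at once.
Ga > Li: period and group pull opposite ways; the across-period shift dominates (579 vs 520 kJ/mol).
Sn > Ga: the two effects oppose for this pair; the across-period effect wins (709 vs 579 kJ/mol).
Mg > Sn: the two effects oppose for this pair; the down-group effect wins (738 vs 709 kJ/mol).
Approximate values (kJ/mol): Li 520, Mg 738, Ga 579, Sn 709.
So from highest to lowest: Mg > Sn > Ga > Li.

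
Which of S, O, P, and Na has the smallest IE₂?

P

IE_2 is the cost of taking one more electron from the +1 cation: S⁺ still has 5 valence electrons; O⁺ still has 5 valence electrons; P⁺ still has 4 valence electrons; Na⁺ is the bare [Ne] core.
Breaking into a closed-shell core is much more expensive than removing a leftover valence electron — Na has the largest IE_2 here.
Valence configurations: S⁺ [Ne]3s²3p³, O⁺ [He]2s²2p³, P⁺ [Ne]3s²3p².
Tabulated IE_2 (kJ/mol): S 2252, O 3388, P 1907, Na 4562.
Hence IE_2: P < S < O < Na.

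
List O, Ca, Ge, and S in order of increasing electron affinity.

Ca < Ge < O < S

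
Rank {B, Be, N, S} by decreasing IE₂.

N > B > S > Be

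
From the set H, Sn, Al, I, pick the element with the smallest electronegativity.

Al

H is in period 1, group 1; Al is in period 3, group 13; Sn is in period 5, group 14; I is in period 5, group 17.
EN rises left→right (higher Z_eff, smaller atoms) and falls top→bottom (larger, more shielded atoms).
Neither a single period nor a single group — weigh both effects.
Sn > Al: the two effects oppose for this pair; the across-period effect wins (1.96 vs 1.61).
H > Sn: period and group pull opposite ways; the down-group shift dominates (2.20 vs 1.96).
I > H: the two effects oppose for this pair; the across-period effect wins (2.66 vs 2.20).
Approximate values (Pauling): H 2.20, Al 1.61, Sn 1.96, I 2.66.
The smallest electronegativity among these belongs to Al.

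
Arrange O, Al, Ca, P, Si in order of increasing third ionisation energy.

Al < P < Si < Ca < O

Consider each +2 ion: O²⁺ still has 4 valence electrons; Al²⁺ still has 1 valence electron; Ca²⁺ is the bare [Ar] core; P²⁺ still has 3 valence electrons; Si²⁺ still has 2 valence electrons.
Usually core removal costs more than valence removal, but here the competition is close: a tightly held n=2 valence electron can cost more to remove than an n=3 core electron, so the actual values have to decide it.
Valence configurations: O²⁺ [He]2s²2p², Al²⁺ [Ne]3s¹, P²⁺ [Ne]3s²3p¹, Si²⁺ [Ne]3s².
P²⁺ loses a lone 3p electron whereas Si²⁺ must break into a filled 3s² pair, so IE_3(Si) > IE_3(P) even though P has the higher nuclear charge.
The numbers (kJ/mol): O 5300, Al 2745, Ca 4912, P 2914, Si 3232.
Hence IE_3: Al < P < Si < Ca < O.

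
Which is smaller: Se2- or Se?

Se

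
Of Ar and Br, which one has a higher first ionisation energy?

First ionization energy rises across a period (greater Z_eff holds electrons more tightly) and falls down a group (valence electrons are farther from the nucleus).
Neither a single period nor a single group — weigh both effects.
Ar > Br: relative to Br, both the across-period and down-group shifts push Ar's first ionization energy up.
For reference (kJ/mol): Ar 1521, Br 1140.
So Ar has the higher first ionisation energy (Ar > Br).

Ar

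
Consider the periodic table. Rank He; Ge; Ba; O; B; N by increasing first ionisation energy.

Ba, Ge, B, O, N, He

Across a period the outer electron is held more tightly (higher IE₁); down a group it sits in a higher shell, more shielded, and comes off more easily.
Here both period and group differ, so the two effects have to be weighed against each other.
Ge > Ba: both effects reinforce here, so Ge is clearly the higher of the two.
B > Ge: period and group pull opposite ways; the down-group shift dominates (801 vs 762 kJ/mol).
O > B: both are in period 2; the period trend gives O the larger value.
N > O: this pair runs against the simple trend — see the exception note.
He > N: relative to N, both the across-period and down-group shifts push He's first ionization energy up.
Note the exception: N has a higher first ionization energy than O, contrary to the simple trend — pairing an electron in O's 2p⁴ costs repulsion energy, so O ionizes more easily than half-filled N (2p³).
Tabulated first ionization energy (kJ/mol): He 2372, B 801, N 1402, O 1314, Ge 762, Ba 503.
So from lowest to highest: Ba < Ge < B < O < N < He.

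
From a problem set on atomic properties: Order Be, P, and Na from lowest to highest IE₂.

Be, P, Na

After 1 electron has been removed, what remains? Be⁺ still has 1 valence electron; P⁺ still has 4 valence electrons; Na⁺ is the bare [Ne] core.
Core electrons are held far more tightly than valence electrons, so Na tops the IE_2 order.
Valence configurations: Be⁺ [He]2s¹, P⁺ [Ne]3s²3p².
Tabulated IE_2 (kJ/mol): Be 1757, P 1907, Na 4562.
Hence IE_2: Be < P < Na.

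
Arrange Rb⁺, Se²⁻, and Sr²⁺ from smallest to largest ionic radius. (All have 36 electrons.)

Sr²⁺, Rb⁺, Se²⁻

All of these have 36 electrons, so size is governed by nuclear charge alone: the more protons, the stronger the pull on the same electron cloud, and the smaller the ion.
Nuclear charges: Sr²⁺ (Z=38), Rb⁺ (Z=37), Se²⁻ (Z=34).
Smallest to largest: Sr²⁺ < Rb⁺ < Se²⁻.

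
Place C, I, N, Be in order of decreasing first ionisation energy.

N > C > I > Be

Be is in period 2, group 2; C is in period 2, group 14; N is in period 2, group 15; I is in period 5, group 17.
IE₁ increases left→right with effective nuclear charge and decreases top→bottom as the valence shell moves farther out.
Here both period and group differ, so the two effects have to be weighed against each other.
I > Be: the two effects oppose for this pair; the across-period effect wins (1008 vs 900 kJ/mol).
C > I: the two effects oppose for this pair; the down-group effect wins (1086 vs 1008 kJ/mol).
N > C: N lies to the right of C in period 2, so the across-period effect alone puts N higher.
Tabulated first ionization energy (kJ/mol): Be 900, C 1086, N 1402, I 1008.
So from highest to lowest: N > C > I > Be.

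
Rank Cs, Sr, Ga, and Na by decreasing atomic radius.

Cs > Sr > Na > Ga

Na is in period 3, group 1; Ga is in period 4, group 13; Sr is in period 5, group 2; Cs is in period 6, group 1.
Radius decreases left→right (rising Z_eff, same n) and increases top→bottom (higher n).
These span different periods and groups, so the two trends combine.
Na > Ga: the two effects oppose for this pair; the across-period effect wins (155 vs 124 pm).
Sr > Na: the two effects oppose for this pair; the down-group effect wins (185 vs 155 pm).
Cs > Sr: both effects reinforce here, so Cs is clearly the larger of the two.
Approximate values (pm): Na 155, Ga 124, Sr 185, Cs 232.
So from largest to smallest: Cs > Sr > Na > Ga.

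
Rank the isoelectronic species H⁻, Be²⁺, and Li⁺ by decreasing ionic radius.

All of these have 2 electrons, so size is governed by nuclear charge alone: the more protons, the stronger the pull on the same electron cloud, and the smaller the ion.
Nuclear charges: Be²⁺ (Z=4), Li⁺ (Z=3), H⁻ (Z=1).
Largest to smallest: H⁻ > Li⁺ > Be²⁺.

H⁻ > Li⁺ > Be²⁺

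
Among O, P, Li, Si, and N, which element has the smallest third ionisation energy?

The third ionization energy removes an electron from the +2 ion. For each element: O²⁺ still has 4 valence electrons; P²⁺ still has 3 valence electrons; Li²⁺ is already 1 electron into the core; Si²⁺ still has 2 valence electrons; N²⁺ still has 3 valence electrons.
Pulling an electron out of a noble-gas core costs far more than removing a remaining valence electron, so Li sits at the high end of IE_3.
Valence configurations: O²⁺ [He]2s²2p², P²⁺ [Ne]3s²3p¹, Si²⁺ [Ne]3s², N²⁺ [He]2s²2p¹.
P²⁺ loses a lone 3p electron whereas Si²⁺ must break into a filled 3s² pair, so IE_3(Si) > IE_3(P) even though P has the higher nuclear charge.
The numbers (kJ/mol): O 5300, P 2914, Li 11815, Si 3232, N 4578.
Putting it together, IE_3: P < Si < N < O < Li.

P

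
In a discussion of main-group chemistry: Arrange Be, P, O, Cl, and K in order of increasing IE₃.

Consider each +2 ion: Be²⁺ is the bare [He] core; P²⁺ still has 3 valence electrons; O²⁺ still has 4 valence electrons; Cl²⁺ still has 5 valence electrons; K²⁺ is already 1 electron into the core.
Usually core removal costs more than valence removal, but here the competition is close: a tightly held n=2 valence electron can cost more to remove than an n=3 core electron, so the actual values have to decide it.
Valence configurations: P²⁺ [Ne]3s²3p¹, O²⁺ [He]2s²2p², Cl²⁺ [Ne]3s²3p³.
The numbers (kJ/mol): Be 14849, P 2914, O 5300, Cl 3822, K 4420.
Putting it together, IE_3: P < Cl < K < O < Be.

P < Cl < K < O < Be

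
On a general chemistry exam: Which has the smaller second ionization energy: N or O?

N

IE_2 is the cost of taking one more electron from the +1 cation: N⁺ still has 4 valence electrons; O⁺ still has 5 valence electrons.
All are still removing valence electrons, so compare the +1 ions as you would atoms: IE_2 generally rises across a period (higher Z_eff) and falls down a group (larger shell), subject to the usual subshell exceptions.
Valence configurations: N⁺ [He]2s²2p², O⁺ [He]2s²2p³.
The numbers (kJ/mol): N 2856, O 3388.
Hence IE_2: N < O.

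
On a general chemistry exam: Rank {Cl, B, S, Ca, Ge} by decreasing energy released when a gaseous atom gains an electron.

Cl, S, Ge, B, Ca

B is in period 2, group 13; S is in period 3, group 16; Cl is in period 3, group 17; Ca is in period 4, group 2; Ge is in period 4, group 14.
Electron affinity generally becomes more exothermic across a period toward the halogens and less exothermic down a group.
These span different periods and groups, so the two trends combine.
B > Ca: both effects reinforce here, so B is clearly the higher of the two.
Ge > B: period and group pull opposite ways; the across-period shift dominates (119 vs 27 kJ/mol).
S > Ge: relative to Ge, both the across-period and down-group shifts push S's electron affinity up.
Cl > S: Cl lies to the right of S in period 3, so the across-period effect alone puts Cl higher.
Approximate values (kJ/mol): B 27, S 200, Cl 349, Ca 2, Ge 119.
So from highest to lowest: Cl > S > Ge > B > Ca.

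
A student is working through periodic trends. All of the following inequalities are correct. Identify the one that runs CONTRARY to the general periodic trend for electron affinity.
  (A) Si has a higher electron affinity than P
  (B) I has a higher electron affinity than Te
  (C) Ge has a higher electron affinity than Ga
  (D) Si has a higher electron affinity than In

(A)

The general trend: electron affinity increases across a period and decreases down a group.
(A) Si (period 3, group 14) vs P (period 3, group 15): the stated order contradicts the simple trend.
(B) I (period 5, group 17) vs Te (period 5, group 16): the stated order agrees with the simple trend.
(C) Ge (period 4, group 14) vs Ga (period 4, group 13): the stated order agrees with the simple trend.
(D) Si (period 3, group 14) vs In (period 5, group 13): the stated order agrees with the simple trend.
The exception is (A): adding an electron to P's half-filled 3p³ is unfavourable, so Si (3p²) has the more exothermic EA.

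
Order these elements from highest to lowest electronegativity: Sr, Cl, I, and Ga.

Cl, I, Ga, Sr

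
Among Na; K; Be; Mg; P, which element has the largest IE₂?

Na

After 1 electron has been removed, what remains? Na⁺ is the bare [Ne] core; K⁺ is the bare [Ar] core; Be⁺ still has 1 valence electron; Mg⁺ still has 1 valence electron; P⁺ still has 4 valence electrons.
Pulling an electron out of a noble-gas core costs far more than removing a remaining valence electron, so K and Na sit at the high end of IE_2.
Valence configurations: Be⁺ [He]2s¹, Mg⁺ [Ne]3s¹, P⁺ [Ne]3s²3p².
Approximate IE_2 values (kJ/mol): Na 4562, K 3052, Be 1757, Mg 1451, P 1907.
Overall IE_2 order: Mg < Be < P < K < Na.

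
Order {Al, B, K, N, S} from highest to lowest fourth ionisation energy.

B > Al > N > K > S

The fourth ionization energy removes an electron from the +3 ion. For each element: Al³⁺ is the bare [Ne] core; B³⁺ is the bare [He] core; K³⁺ is already 2 electrons into the core; N³⁺ still has 2 valence electrons; S³⁺ still has 3 valence electrons.
Usually core removal costs more than valence removal, but here the competition is close: a tightly held n=2 valence electron can cost more to remove than an n=3 core electron, so the actual values have to decide it.
Valence configurations: N³⁺ [He]2s², S³⁺ [Ne]3s²3p¹.
Tabulated IE_4 (kJ/mol): Al 11577, B 25026, K 5877, N 7475, S 4556.
Hence IE_4: S < K < N < Al < B.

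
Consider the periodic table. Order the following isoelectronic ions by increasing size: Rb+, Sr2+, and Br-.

Sr2+ < Rb+ < Br-

All of these have 36 electrons, so size is governed by nuclear charge alone: the more protons, the stronger the pull on the same electron cloud, and the smaller the ion.
Nuclear charges: Sr2+ (Z=38), Rb+ (Z=37), Br- (Z=35).
Smallest to largest: Sr2+ < Rb+ < Br-.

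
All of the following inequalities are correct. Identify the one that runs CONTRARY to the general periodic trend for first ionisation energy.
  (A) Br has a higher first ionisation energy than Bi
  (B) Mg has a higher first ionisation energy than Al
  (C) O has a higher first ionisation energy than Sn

The general trend: first ionisation energy increases across a period and decreases down a group.
(A) Br (period 4, group 17) vs Bi (period 6, group 15): the stated order agrees with the simple trend.
(B) Mg (period 3, group 2) vs Al (period 3, group 13): the stated order contradicts the simple trend.
(C) O (period 2, group 16) vs Sn (period 5, group 14): the stated order agrees with the simple trend.
The exception is (B): Al's single 3p electron is easier to remove than one from Mg's filled 3s².

(B)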